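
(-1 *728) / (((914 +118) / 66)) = -2002 / 43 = -46.56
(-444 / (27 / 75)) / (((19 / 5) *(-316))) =4625 / 4503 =1.03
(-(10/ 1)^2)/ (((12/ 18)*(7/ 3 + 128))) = -450/ 391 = -1.15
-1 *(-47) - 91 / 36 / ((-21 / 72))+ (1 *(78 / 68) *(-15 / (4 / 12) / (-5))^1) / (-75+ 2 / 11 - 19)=1949371 / 35088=55.56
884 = 884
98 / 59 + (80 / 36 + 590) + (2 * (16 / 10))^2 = 604.12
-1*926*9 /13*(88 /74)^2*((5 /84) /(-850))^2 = -56023 /12601165850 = -0.00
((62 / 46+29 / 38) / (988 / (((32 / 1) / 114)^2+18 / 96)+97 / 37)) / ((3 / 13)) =818993409 / 332411894150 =0.00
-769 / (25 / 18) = -553.68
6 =6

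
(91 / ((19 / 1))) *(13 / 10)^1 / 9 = 1183 / 1710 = 0.69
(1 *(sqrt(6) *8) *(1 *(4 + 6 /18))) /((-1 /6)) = -208 *sqrt(6) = -509.49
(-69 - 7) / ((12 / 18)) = -114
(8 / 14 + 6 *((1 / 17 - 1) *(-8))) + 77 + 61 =21866 / 119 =183.75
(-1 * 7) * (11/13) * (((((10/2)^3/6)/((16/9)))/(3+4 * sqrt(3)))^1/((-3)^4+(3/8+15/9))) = 86625/1347268 - 28875 * sqrt(3)/336817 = -0.08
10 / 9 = 1.11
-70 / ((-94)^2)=-35 / 4418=-0.01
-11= -11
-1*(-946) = 946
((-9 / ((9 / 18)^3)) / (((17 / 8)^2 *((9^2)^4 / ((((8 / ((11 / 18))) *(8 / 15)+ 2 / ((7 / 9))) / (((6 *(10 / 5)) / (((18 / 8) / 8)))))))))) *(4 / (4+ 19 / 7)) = -19616 / 397020970665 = -0.00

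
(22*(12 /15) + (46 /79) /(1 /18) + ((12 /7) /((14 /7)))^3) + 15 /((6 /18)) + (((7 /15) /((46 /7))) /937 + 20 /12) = 1320540059609 /17519023410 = 75.38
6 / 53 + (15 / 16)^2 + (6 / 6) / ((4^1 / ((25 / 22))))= 190471 / 149248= 1.28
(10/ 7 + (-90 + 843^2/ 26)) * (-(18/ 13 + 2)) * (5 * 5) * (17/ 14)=-2799254.62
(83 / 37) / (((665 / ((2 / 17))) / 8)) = 1328 / 418285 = 0.00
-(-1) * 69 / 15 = 23 / 5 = 4.60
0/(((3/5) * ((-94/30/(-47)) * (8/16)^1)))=0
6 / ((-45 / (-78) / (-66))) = -3432 / 5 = -686.40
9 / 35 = 0.26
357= 357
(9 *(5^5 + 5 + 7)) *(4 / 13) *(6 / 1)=677592 / 13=52122.46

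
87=87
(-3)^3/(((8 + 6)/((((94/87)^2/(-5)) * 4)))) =1.80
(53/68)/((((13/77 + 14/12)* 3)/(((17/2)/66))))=371/14808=0.03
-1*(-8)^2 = -64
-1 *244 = -244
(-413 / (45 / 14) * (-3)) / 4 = 2891 / 30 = 96.37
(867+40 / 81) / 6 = 70267 / 486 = 144.58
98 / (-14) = -7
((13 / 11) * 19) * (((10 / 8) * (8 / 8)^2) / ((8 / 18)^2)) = 100035 / 704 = 142.10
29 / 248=0.12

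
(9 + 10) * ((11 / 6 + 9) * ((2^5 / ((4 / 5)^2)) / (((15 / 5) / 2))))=6861.11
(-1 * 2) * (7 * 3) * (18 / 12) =-63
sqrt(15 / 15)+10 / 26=1.38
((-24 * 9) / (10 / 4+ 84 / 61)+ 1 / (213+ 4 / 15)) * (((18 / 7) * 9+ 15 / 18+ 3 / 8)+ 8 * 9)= -5367.51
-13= -13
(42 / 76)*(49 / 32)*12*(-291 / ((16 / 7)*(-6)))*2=2096073 / 4864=430.94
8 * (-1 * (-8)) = 64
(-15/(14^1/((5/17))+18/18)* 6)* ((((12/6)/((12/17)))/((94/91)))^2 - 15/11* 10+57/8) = -88541825/47237256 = -1.87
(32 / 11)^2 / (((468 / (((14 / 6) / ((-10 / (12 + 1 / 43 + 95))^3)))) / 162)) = -8379.05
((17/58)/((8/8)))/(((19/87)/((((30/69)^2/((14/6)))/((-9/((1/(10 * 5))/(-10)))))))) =17/703570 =0.00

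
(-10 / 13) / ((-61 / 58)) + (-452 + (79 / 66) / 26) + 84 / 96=-94281163 / 209352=-450.35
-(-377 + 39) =338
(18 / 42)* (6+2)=24 / 7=3.43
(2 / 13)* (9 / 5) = 18 / 65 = 0.28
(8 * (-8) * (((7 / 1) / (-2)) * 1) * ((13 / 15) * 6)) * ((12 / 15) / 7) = 3328 / 25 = 133.12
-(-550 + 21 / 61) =549.66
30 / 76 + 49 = 1877 / 38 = 49.39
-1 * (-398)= 398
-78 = -78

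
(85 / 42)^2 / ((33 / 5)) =36125 / 58212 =0.62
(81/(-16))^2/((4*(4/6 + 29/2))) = 19683/46592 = 0.42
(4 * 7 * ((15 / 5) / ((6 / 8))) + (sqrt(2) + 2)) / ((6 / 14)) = 7 * sqrt(2) / 3 + 266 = 269.30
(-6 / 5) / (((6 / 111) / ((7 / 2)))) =-777 / 10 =-77.70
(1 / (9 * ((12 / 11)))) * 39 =143 / 36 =3.97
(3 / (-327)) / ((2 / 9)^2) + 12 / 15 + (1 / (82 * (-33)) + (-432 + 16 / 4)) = -1260592543 / 2949540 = -427.39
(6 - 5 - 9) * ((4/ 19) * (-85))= 2720/ 19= 143.16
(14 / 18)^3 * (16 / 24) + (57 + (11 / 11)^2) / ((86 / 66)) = 4215416 / 94041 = 44.83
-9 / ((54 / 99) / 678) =-11187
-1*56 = -56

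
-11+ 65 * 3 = 184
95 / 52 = 1.83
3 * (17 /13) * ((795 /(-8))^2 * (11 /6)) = 118188675 /1664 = 71026.85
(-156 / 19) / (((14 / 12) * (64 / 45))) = -4.95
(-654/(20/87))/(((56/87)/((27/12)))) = -22275567/2240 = -9944.45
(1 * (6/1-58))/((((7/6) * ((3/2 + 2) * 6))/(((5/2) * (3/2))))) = -390/49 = -7.96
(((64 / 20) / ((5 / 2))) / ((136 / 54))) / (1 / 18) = 3888 / 425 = 9.15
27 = 27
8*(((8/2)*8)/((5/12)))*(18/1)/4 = 13824/5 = 2764.80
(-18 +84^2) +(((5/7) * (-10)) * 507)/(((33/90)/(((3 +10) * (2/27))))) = -571222/231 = -2472.82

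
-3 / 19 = -0.16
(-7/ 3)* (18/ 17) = -42/ 17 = -2.47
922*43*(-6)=-237876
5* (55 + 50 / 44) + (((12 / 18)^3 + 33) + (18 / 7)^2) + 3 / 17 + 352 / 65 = 10490714789 / 32162130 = 326.18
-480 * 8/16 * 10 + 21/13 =-2398.38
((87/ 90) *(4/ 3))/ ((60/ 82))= 1189/ 675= 1.76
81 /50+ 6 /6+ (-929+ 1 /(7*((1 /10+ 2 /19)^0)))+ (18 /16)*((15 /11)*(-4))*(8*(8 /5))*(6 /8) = -3792813 /3850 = -985.15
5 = 5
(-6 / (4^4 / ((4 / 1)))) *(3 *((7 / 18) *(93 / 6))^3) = -10218313 / 165888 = -61.60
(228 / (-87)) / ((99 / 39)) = -988 / 957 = -1.03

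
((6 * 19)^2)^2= 168896016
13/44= 0.30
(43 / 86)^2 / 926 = 1 / 3704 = 0.00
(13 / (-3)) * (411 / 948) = -1781 / 948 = -1.88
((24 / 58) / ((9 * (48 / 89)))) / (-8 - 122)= -89 / 135720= -0.00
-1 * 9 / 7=-9 / 7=-1.29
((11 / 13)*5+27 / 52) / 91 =19 / 364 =0.05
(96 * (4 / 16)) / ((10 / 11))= 132 / 5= 26.40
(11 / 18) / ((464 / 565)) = 6215 / 8352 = 0.74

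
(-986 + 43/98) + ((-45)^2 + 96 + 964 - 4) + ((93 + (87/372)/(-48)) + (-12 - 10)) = 631836115/291648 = 2166.43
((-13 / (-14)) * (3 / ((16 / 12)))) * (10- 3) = 117 / 8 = 14.62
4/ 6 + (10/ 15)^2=10/ 9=1.11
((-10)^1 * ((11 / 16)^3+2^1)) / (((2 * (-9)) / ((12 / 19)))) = 47615 / 58368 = 0.82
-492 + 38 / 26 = -6377 / 13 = -490.54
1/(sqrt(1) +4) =1/5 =0.20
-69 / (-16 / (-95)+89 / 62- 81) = 135470 / 155881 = 0.87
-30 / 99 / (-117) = 10 / 3861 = 0.00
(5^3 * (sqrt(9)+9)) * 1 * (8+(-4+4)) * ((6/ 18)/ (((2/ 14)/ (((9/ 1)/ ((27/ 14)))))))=392000/ 3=130666.67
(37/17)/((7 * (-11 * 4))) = -37/5236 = -0.01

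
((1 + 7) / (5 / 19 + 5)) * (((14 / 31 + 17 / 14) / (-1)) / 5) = -13737 / 27125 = -0.51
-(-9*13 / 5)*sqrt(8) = 234*sqrt(2) / 5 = 66.19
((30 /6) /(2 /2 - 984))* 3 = -15 /983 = -0.02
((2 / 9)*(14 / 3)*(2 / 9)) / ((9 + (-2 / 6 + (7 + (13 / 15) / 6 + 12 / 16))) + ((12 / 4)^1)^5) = 1120 / 1261467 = 0.00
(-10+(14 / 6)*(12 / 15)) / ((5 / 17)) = -2074 / 75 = -27.65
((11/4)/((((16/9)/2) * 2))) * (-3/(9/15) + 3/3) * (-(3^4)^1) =8019/16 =501.19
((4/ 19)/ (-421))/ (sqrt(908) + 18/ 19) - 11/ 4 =-189560687/ 68931172 - 19 * sqrt(227)/ 17232793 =-2.75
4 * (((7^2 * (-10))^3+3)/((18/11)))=-2588277934/9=-287586437.11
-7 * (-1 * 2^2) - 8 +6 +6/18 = 79/3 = 26.33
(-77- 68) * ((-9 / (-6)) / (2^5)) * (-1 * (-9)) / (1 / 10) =-19575 / 32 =-611.72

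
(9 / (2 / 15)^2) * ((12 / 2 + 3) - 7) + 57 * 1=1069.50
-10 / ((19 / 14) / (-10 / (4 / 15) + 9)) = 210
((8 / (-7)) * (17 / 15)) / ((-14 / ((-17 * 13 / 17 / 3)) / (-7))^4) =-485537 / 17010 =-28.54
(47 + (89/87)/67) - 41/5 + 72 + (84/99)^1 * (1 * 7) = 12476987/106865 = 116.75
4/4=1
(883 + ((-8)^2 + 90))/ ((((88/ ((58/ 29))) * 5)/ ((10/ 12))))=1037/ 264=3.93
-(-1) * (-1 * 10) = -10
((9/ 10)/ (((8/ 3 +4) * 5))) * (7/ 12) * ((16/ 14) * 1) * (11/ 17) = 99/ 8500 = 0.01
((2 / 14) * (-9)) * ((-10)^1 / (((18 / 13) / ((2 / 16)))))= 1.16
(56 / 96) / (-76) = -7 / 912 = -0.01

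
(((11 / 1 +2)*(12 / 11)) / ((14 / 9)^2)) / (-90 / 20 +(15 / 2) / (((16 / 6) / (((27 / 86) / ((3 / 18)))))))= 241488 / 32879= 7.34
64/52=16/13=1.23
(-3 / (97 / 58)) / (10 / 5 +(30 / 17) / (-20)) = -5916 / 6305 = -0.94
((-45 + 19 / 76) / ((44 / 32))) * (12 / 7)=-4296 / 77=-55.79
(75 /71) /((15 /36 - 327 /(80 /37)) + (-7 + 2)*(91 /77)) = -198000 /29377457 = -0.01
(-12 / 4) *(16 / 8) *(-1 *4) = 24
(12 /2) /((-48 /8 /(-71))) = 71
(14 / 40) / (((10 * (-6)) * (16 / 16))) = -7 / 1200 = -0.01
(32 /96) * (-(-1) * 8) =2.67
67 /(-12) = -67 /12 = -5.58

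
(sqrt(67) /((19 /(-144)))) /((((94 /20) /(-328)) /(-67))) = -31645440*sqrt(67) /893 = -290066.17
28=28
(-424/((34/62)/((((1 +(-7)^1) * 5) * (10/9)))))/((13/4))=5257600/663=7930.02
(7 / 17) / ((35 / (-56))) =-56 / 85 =-0.66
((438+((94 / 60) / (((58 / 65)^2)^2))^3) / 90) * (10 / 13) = 141832681422594945002227963 / 36624823095986641322606592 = 3.87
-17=-17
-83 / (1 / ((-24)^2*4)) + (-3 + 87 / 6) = -382441 / 2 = -191220.50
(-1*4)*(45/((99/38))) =-760/11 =-69.09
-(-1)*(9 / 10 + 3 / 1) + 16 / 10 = 11 / 2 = 5.50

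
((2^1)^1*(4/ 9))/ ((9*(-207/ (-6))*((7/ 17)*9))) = 272/ 352107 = 0.00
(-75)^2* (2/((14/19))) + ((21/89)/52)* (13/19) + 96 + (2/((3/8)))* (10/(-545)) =237873998849/15482796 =15363.76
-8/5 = -1.60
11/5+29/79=1014/395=2.57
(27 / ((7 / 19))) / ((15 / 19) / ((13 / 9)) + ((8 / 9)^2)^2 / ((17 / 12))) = 4710988269 / 63462091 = 74.23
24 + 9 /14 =24.64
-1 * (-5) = 5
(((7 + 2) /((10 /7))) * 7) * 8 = 352.80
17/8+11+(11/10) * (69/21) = 4687/280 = 16.74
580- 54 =526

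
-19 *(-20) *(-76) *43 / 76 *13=-212420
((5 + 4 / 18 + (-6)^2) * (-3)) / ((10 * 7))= -53 / 30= -1.77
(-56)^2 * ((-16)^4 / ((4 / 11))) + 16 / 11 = 6217007120 / 11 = 565182465.45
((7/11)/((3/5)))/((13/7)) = 245/429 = 0.57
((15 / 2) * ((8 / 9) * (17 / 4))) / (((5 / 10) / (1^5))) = 170 / 3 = 56.67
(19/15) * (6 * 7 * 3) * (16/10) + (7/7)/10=12773/50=255.46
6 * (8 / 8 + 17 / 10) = 81 / 5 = 16.20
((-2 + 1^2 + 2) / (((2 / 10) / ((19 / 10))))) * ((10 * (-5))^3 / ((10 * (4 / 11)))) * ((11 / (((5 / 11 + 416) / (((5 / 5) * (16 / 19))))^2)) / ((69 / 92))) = -23425600000 / 1196176977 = -19.58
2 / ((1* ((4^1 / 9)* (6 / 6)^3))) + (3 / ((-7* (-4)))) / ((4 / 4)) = 129 / 28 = 4.61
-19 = -19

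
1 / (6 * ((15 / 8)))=4 / 45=0.09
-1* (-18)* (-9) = -162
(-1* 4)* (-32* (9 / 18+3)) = 448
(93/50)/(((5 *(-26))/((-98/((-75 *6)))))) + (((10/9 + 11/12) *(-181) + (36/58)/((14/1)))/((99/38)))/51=-4144876964729/1498984987500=-2.77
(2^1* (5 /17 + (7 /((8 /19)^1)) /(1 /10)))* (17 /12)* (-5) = -18875 /8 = -2359.38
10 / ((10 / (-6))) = -6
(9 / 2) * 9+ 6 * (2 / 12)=83 / 2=41.50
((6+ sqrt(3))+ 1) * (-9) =-63 - 9 * sqrt(3) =-78.59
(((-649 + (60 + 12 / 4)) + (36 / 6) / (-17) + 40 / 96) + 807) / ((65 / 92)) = 79787 / 255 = 312.89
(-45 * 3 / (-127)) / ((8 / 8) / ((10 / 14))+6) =675 / 4699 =0.14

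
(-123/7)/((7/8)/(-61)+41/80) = -600240/17017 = -35.27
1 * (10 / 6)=5 / 3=1.67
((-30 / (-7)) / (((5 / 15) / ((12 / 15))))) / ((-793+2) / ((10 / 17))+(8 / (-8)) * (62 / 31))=-240 / 31423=-0.01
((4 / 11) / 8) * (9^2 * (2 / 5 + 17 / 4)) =7533 / 440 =17.12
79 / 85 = 0.93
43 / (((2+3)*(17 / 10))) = 86 / 17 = 5.06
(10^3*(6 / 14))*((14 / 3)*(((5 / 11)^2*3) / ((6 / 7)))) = 175000 / 121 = 1446.28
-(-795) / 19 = 795 / 19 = 41.84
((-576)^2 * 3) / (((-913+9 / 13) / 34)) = -109983744 / 2965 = -37094.01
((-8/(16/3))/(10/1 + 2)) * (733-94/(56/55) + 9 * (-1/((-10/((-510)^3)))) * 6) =20056813261/224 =89539344.92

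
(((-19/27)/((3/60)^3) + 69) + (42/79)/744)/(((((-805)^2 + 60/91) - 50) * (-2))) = 133837509533/31191956812440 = 0.00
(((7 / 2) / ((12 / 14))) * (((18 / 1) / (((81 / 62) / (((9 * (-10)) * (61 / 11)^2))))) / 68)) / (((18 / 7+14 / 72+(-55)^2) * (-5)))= 237392358 / 1569484829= 0.15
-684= -684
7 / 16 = 0.44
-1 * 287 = -287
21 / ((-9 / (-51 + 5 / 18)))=118.35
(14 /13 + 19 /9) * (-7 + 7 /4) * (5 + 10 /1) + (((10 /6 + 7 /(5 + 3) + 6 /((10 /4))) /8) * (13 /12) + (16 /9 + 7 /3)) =-36882503 /149760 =-246.28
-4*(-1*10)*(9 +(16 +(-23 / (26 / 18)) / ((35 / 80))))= -41480 / 91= -455.82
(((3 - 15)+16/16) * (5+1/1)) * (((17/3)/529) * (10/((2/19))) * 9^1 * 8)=-2558160/529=-4835.84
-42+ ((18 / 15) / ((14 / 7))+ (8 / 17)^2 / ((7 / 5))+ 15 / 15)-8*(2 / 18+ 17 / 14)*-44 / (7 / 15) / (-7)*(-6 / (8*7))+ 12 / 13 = -24.02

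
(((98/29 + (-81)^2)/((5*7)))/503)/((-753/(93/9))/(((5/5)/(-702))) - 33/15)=5901377/809596631641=0.00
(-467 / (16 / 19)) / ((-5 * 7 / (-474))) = -2102901 / 280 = -7510.36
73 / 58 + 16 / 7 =1439 / 406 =3.54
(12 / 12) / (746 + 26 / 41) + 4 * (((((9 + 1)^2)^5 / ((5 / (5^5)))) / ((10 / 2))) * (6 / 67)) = 918360000000002747 / 2051004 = 447761194029.85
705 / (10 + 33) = 705 / 43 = 16.40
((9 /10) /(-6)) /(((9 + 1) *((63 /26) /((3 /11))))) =-13 /7700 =-0.00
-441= -441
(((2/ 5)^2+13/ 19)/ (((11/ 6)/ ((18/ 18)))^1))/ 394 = 1203/ 1029325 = 0.00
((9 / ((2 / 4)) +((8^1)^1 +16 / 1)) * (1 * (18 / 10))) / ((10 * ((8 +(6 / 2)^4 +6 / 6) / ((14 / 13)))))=147 / 1625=0.09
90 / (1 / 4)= 360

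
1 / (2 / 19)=19 / 2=9.50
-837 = -837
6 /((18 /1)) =1 /3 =0.33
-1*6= -6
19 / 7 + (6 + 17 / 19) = 1278 / 133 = 9.61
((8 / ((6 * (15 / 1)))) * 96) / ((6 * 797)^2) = 32 / 85753215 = 0.00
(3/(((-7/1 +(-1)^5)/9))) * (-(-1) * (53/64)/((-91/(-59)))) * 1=-84429/46592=-1.81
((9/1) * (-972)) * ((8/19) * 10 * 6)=-4199040/19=-221002.11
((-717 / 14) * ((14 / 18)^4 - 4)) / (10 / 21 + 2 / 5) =212.41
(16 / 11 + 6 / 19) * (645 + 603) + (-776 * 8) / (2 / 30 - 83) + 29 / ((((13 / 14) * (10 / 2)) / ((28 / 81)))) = 782448621832 / 342219735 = 2286.39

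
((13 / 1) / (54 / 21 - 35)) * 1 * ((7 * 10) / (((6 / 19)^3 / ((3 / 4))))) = -21845915 / 32688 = -668.32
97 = 97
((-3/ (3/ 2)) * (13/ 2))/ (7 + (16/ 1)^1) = -13/ 23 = -0.57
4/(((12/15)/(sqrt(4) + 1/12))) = 125/12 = 10.42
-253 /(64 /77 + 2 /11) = -249.76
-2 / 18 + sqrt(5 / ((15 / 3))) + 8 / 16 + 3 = 79 / 18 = 4.39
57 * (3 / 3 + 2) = 171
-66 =-66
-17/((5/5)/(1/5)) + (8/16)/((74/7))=-2481/740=-3.35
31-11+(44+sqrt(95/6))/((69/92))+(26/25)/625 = 2*sqrt(570)/9+3687578/46875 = 83.97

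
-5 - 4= -9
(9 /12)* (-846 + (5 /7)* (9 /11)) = -634.06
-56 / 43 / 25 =-56 / 1075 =-0.05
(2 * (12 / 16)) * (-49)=-147 / 2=-73.50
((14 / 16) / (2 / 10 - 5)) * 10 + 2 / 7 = -1033 / 672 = -1.54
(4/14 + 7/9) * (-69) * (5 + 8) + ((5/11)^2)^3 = -35489353388/37202781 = -953.94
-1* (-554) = 554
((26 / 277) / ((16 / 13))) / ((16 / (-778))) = -65741 / 17728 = -3.71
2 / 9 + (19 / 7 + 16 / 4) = 437 / 63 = 6.94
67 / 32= 2.09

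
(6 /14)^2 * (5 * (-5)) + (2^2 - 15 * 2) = -1499 /49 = -30.59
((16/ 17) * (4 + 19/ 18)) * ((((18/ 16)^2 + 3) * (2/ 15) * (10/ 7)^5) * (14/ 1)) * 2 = 3380000/ 7497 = 450.85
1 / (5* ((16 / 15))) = 3 / 16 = 0.19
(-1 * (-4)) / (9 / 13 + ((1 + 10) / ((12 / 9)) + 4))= 208 / 673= 0.31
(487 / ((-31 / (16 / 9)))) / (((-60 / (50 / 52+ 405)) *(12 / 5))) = 5140285 / 65286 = 78.73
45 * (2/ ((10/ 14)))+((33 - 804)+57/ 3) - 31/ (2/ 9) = -1531/ 2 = -765.50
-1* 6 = -6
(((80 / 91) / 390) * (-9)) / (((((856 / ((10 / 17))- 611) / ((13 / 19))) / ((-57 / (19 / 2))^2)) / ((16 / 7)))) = -7680 / 5676307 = -0.00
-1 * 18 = -18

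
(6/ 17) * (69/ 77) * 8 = 3312/ 1309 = 2.53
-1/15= -0.07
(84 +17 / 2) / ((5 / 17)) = 629 / 2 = 314.50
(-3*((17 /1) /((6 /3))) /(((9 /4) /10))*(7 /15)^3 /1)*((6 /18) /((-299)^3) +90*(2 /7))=-48096371929396 /162390211425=-296.18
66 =66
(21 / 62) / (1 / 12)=126 / 31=4.06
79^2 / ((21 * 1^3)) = 6241 / 21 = 297.19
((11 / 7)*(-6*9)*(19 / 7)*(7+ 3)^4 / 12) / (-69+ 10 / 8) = 37620000 / 13279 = 2833.04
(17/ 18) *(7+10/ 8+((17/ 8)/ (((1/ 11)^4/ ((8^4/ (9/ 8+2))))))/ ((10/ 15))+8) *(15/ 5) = 103987203049/ 600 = 173312005.08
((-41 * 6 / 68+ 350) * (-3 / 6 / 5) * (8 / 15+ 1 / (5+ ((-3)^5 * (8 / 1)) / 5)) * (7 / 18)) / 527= -1259420603 / 92838533400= -0.01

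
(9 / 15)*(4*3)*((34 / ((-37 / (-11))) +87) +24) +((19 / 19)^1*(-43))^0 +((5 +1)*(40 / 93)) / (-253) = 1266637543 / 1450955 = 872.97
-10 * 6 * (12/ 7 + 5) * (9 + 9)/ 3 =-16920/ 7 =-2417.14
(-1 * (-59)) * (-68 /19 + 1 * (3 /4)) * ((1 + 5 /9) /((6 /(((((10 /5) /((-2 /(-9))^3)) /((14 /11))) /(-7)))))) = 3767445 /4256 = 885.21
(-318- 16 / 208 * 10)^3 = -71163817984 / 2197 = -32391360.03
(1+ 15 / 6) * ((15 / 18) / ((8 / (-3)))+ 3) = 301 / 32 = 9.41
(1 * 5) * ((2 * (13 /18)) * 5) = 325 /9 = 36.11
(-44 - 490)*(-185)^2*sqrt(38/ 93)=-11682479.78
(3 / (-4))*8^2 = -48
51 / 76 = 0.67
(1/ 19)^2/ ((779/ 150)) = 150/ 281219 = 0.00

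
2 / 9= 0.22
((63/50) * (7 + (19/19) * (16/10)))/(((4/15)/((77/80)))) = 625779/16000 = 39.11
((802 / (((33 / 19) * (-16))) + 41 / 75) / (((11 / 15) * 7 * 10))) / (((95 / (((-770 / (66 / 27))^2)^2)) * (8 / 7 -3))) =14718542815935 / 478192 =30779567.24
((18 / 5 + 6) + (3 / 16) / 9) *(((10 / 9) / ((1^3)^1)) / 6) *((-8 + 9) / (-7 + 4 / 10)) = -11545 / 42768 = -0.27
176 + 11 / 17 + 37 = 3632 / 17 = 213.65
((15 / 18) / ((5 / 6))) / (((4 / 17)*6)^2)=289 / 576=0.50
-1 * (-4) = 4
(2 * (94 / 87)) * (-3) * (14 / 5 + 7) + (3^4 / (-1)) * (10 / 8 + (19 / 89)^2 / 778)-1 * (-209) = 79016826153 / 1787136020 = 44.21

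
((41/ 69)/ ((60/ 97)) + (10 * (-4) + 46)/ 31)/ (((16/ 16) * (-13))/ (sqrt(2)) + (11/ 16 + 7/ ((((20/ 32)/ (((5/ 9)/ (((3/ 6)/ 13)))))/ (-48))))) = -31547072732/ 212230558659585 + 8802976 * sqrt(2)/ 70743519553195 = -0.00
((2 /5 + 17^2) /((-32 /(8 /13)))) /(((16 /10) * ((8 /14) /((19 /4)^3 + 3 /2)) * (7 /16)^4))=-18055.86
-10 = -10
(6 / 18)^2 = 0.11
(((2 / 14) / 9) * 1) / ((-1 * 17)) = -1 / 1071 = -0.00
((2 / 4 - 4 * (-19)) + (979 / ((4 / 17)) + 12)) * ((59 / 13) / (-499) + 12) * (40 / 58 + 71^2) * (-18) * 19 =-33055090277150655 / 376246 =-87854994543.86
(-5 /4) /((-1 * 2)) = 5 /8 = 0.62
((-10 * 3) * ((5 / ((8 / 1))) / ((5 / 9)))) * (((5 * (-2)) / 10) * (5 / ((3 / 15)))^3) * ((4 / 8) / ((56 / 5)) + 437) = 103251796875 / 448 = 230472760.88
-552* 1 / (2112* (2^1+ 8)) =-23 / 880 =-0.03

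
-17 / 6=-2.83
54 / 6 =9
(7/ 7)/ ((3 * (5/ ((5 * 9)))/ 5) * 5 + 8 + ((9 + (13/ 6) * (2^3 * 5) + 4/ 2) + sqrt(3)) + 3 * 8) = 130/ 16897-sqrt(3)/ 16897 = 0.01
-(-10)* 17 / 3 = 170 / 3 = 56.67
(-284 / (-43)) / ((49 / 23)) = 6532 / 2107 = 3.10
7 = 7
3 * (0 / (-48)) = 0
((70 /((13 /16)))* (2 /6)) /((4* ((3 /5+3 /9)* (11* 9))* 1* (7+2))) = 100 /11583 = 0.01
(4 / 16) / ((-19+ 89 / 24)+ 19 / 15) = -10 / 561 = -0.02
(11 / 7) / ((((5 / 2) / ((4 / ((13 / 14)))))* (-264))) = -2 / 195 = -0.01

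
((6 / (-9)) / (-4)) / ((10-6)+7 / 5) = 5 / 162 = 0.03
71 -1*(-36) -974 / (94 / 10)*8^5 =-159575131 / 47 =-3395215.55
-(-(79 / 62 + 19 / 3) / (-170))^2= -0.00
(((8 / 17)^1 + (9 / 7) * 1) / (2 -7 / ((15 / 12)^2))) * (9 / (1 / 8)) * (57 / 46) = -5360850 / 84847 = -63.18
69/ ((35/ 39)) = 2691/ 35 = 76.89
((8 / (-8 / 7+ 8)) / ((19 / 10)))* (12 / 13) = 140 / 247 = 0.57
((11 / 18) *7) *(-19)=-1463 / 18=-81.28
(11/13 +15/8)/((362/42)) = 5943/18824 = 0.32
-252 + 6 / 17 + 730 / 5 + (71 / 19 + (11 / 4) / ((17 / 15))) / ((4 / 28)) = -80755 / 1292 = -62.50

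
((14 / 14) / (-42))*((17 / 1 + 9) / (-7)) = 13 / 147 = 0.09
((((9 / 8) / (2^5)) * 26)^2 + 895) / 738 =14677369 / 12091392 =1.21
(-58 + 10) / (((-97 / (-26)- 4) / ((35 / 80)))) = 78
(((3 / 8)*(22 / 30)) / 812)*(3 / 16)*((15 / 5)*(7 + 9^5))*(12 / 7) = 1096227 / 56840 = 19.29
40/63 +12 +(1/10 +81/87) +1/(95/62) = 4970411/347130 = 14.32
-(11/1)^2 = -121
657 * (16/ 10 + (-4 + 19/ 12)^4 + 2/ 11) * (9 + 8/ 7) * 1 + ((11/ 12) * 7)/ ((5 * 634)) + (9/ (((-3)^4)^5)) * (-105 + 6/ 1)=321667506070254177773/ 1344931088497920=239170.25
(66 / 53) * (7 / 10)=231 / 265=0.87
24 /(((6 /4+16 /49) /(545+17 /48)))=1282673 /179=7165.77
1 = 1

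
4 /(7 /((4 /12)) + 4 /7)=28 /151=0.19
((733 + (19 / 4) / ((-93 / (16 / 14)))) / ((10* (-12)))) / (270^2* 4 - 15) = -95429 / 4555724040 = -0.00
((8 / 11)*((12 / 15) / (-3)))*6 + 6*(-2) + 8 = -284 / 55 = -5.16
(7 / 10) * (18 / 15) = 21 / 25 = 0.84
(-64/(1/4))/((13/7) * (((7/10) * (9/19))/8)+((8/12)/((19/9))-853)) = 389120/1295963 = 0.30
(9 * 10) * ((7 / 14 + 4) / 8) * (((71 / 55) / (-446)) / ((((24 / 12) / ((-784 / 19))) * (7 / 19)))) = 40257 / 4906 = 8.21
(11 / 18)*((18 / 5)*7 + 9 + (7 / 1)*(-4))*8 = 1364 / 45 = 30.31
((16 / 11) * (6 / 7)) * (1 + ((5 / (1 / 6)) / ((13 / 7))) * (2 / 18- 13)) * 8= -2066.67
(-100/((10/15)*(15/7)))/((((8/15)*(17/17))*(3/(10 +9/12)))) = -7525/16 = -470.31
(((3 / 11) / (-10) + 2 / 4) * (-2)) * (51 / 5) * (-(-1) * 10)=-5304 / 55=-96.44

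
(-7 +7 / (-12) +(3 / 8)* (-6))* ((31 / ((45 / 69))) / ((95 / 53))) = -2229551 / 8550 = -260.77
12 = 12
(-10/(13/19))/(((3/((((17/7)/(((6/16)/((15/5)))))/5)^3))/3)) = -95587328/111475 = -857.48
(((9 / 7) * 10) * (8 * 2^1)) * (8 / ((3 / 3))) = 11520 / 7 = 1645.71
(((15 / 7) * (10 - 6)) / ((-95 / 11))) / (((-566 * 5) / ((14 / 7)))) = 132 / 188195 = 0.00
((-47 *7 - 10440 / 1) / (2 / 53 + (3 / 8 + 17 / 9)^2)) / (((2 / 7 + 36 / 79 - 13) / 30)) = 9817312627584 / 1923236195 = 5104.58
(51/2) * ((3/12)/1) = 51/8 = 6.38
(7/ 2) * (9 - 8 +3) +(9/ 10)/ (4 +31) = 4909/ 350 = 14.03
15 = 15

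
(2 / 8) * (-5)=-5 / 4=-1.25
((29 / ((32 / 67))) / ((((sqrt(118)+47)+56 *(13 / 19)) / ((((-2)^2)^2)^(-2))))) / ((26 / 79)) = 4727554103 / 550593478656 - 55412417 *sqrt(118) / 550593478656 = 0.01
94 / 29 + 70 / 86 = 5057 / 1247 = 4.06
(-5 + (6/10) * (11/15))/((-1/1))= 4.56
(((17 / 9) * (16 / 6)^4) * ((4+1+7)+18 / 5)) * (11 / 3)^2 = 219062272 / 10935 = 20033.13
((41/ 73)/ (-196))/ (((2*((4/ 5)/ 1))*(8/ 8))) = -205/ 114464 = -0.00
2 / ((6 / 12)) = 4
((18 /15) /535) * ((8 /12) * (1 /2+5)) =22 /2675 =0.01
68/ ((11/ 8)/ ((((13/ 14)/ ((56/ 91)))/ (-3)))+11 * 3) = 11492/ 5115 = 2.25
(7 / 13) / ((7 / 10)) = 0.77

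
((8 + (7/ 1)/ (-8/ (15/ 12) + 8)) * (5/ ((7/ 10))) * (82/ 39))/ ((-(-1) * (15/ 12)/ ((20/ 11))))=24600/ 91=270.33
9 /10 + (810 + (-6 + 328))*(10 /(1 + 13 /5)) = 283081 /90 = 3145.34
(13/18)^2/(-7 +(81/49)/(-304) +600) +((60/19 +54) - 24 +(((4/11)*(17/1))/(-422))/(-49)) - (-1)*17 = 77549628049051637/1546073779668957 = 50.16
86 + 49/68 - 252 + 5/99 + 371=1385251/6732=205.77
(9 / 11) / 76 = 0.01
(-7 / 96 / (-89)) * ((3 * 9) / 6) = 21 / 5696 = 0.00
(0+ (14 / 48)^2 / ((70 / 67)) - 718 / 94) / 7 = -2045797 / 1895040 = -1.08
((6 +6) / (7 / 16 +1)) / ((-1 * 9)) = -64 / 69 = -0.93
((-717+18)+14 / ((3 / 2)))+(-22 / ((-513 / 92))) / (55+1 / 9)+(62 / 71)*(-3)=-57895461 / 83638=-692.21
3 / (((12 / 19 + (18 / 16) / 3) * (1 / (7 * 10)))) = 10640 / 51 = 208.63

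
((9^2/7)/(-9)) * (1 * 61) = -549/7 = -78.43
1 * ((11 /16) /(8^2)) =11 /1024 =0.01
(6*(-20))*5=-600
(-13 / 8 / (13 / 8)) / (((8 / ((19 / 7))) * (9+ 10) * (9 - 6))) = -0.01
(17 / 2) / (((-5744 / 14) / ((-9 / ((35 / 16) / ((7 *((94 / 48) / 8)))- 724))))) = -50337 / 195112192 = -0.00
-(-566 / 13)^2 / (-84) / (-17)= -80089 / 60333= -1.33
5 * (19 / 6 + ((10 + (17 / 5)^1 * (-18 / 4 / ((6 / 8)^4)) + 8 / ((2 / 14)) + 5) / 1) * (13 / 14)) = 7621 / 63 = 120.97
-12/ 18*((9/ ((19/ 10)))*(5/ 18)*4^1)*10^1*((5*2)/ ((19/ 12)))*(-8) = 640000/ 361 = 1772.85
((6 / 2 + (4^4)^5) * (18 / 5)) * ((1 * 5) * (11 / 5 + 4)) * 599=367502965492108518 / 5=73500593098421703.60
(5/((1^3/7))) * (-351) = -12285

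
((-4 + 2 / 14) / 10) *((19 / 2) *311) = -159543 / 140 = -1139.59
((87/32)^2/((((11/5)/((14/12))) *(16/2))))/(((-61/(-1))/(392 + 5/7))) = 34678635/10993664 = 3.15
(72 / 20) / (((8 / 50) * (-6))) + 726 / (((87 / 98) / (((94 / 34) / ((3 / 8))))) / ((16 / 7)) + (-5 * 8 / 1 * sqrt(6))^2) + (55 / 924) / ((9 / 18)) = -80490969623 / 22639535436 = -3.56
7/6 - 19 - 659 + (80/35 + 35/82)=-580418/861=-674.12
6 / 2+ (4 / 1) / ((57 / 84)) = 169 / 19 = 8.89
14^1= 14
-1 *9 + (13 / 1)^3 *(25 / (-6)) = -54979 / 6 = -9163.17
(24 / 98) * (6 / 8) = 9 / 49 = 0.18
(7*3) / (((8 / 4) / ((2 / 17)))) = 21 / 17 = 1.24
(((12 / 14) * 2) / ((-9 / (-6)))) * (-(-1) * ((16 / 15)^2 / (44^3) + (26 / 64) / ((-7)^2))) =3899447 / 410879700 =0.01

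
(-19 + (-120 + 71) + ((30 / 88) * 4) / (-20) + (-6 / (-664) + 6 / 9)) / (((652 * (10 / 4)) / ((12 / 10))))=-184588 / 3720475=-0.05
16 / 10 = 8 / 5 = 1.60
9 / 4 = 2.25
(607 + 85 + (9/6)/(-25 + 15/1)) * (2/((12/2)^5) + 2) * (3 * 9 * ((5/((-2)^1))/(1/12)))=-107610349/96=-1120941.14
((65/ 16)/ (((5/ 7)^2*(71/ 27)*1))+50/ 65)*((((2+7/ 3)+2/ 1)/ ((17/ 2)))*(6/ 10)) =5327353/ 3138200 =1.70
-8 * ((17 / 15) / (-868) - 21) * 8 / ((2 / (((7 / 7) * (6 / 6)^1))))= 2187496 / 3255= 672.04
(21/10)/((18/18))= 21/10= 2.10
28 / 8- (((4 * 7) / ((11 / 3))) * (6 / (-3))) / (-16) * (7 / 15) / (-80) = 3.51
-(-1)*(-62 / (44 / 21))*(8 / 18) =-434 / 33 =-13.15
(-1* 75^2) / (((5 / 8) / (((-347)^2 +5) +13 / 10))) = -1083737700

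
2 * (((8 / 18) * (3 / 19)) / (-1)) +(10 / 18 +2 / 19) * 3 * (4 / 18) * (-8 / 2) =-976 / 513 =-1.90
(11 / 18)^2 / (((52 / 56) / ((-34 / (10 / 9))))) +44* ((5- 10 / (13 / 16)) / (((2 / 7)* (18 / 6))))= -453299 / 1170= -387.44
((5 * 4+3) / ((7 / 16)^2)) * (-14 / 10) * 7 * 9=-10598.40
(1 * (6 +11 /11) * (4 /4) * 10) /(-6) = -35 /3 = -11.67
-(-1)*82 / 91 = 82 / 91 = 0.90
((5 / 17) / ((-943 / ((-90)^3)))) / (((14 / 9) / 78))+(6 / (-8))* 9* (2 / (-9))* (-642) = 1171330029 / 112217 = 10438.08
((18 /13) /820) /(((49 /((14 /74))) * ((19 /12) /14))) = 108 /1873495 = 0.00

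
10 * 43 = 430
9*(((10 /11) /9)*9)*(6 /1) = 540 /11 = 49.09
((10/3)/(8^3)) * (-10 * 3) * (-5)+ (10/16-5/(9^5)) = 12104405/7558272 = 1.60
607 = 607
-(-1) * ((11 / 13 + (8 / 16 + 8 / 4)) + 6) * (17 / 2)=4131 / 52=79.44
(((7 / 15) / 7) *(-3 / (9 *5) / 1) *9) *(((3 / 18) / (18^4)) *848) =-53 / 984150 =-0.00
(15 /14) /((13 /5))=75 /182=0.41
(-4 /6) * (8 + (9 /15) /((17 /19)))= -1474 /255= -5.78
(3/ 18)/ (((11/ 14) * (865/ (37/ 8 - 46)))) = -2317/ 228360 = -0.01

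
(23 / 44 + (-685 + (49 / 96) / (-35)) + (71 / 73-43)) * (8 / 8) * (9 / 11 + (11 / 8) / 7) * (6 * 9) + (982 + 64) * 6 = -265362705057 / 7914368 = -33529.24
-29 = -29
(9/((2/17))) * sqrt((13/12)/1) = 51 * sqrt(39)/4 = 79.62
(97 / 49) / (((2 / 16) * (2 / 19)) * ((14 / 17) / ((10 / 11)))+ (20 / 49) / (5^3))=3133100 / 24033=130.37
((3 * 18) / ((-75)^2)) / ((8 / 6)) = 9 / 1250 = 0.01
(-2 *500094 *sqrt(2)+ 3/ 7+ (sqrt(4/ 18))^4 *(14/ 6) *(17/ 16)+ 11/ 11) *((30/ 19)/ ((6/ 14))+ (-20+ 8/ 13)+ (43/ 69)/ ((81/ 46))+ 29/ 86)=-817593917719/ 35120928024+ 159443597334 *sqrt(2)/ 10621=21230303.22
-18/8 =-9/4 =-2.25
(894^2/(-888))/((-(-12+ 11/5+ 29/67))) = -96.08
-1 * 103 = -103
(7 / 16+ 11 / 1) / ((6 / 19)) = 1159 / 32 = 36.22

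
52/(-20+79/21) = -1092/341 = -3.20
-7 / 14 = -1 / 2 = -0.50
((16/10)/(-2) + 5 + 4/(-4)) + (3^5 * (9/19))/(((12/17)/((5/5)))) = 63181/380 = 166.27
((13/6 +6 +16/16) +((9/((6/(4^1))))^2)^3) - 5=279961/6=46660.17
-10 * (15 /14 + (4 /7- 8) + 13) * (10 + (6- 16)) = 0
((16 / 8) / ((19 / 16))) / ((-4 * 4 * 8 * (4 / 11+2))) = -11 / 1976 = -0.01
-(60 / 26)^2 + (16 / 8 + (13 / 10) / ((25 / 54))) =-10931 / 21125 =-0.52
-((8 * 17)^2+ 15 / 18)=-110981 / 6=-18496.83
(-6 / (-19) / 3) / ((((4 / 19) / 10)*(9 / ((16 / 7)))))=80 / 63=1.27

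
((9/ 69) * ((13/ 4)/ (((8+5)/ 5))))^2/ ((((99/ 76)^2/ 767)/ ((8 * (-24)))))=-2307.07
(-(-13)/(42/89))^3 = 1548816893/74088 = 20905.10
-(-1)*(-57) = -57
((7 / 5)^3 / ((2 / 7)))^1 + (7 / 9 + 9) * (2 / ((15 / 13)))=26.55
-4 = -4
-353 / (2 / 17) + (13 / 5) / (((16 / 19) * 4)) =-959913 / 320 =-2999.73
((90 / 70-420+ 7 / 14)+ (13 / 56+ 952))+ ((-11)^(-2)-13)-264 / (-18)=10889563 / 20328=535.69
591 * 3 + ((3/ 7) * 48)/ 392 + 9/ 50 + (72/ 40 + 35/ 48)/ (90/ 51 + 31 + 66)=1225456814437/ 691076400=1773.26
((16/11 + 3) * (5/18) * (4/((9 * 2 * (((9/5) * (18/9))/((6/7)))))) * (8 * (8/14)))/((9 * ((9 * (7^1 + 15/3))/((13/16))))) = 325/1299078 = 0.00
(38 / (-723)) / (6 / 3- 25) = 0.00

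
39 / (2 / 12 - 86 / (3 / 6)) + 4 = 3890 / 1031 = 3.77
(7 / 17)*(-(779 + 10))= -5523 / 17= -324.88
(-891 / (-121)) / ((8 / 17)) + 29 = 3929 / 88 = 44.65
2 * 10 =20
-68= -68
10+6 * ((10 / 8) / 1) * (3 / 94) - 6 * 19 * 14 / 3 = -98091 / 188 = -521.76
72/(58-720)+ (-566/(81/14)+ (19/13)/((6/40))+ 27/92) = -2818560779/32065956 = -87.90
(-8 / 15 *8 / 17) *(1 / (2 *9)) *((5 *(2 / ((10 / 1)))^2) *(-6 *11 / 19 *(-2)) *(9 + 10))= -1408 / 3825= -0.37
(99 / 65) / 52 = 99 / 3380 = 0.03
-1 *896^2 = -802816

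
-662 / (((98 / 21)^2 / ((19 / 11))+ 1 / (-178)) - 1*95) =20149956 / 2508013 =8.03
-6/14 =-3/7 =-0.43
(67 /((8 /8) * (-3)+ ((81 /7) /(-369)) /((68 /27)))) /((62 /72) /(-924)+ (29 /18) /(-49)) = 101488508352 /154287181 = 657.79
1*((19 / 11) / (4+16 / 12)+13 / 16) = 25 / 22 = 1.14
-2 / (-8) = 1 / 4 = 0.25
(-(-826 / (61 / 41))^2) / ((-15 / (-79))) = -90605570524 / 55815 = -1623319.37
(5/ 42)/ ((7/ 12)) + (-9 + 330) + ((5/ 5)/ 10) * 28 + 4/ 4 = 79626/ 245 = 325.00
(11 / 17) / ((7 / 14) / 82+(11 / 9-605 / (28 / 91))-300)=-4059 / 14208481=-0.00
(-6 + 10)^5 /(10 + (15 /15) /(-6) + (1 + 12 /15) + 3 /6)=84.40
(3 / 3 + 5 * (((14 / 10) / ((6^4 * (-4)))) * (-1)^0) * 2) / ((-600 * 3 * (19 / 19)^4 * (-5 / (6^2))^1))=517 / 129600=0.00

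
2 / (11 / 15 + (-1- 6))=-0.32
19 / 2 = 9.50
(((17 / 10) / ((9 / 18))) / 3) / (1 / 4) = 68 / 15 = 4.53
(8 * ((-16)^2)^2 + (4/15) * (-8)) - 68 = 7863268/15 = 524217.87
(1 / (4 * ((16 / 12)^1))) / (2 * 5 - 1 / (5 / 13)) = 15 / 592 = 0.03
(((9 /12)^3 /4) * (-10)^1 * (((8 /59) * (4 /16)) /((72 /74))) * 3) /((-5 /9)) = 2997 /15104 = 0.20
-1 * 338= -338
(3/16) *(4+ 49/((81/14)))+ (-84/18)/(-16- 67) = 42923/17928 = 2.39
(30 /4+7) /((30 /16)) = 116 /15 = 7.73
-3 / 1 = -3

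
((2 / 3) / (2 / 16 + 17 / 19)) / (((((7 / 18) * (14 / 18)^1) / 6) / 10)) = 196992 / 1519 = 129.69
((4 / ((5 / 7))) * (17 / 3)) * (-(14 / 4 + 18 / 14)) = -2278 / 15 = -151.87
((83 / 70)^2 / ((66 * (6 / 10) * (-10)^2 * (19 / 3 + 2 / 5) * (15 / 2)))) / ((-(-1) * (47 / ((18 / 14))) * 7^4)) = 6889 / 86005889662000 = 0.00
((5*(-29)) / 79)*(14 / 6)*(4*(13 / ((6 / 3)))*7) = -184730 / 237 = -779.45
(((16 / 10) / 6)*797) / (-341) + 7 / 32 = -66211 / 163680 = -0.40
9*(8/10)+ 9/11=441/55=8.02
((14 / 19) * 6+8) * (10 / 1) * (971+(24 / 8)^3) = 2355280 / 19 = 123962.11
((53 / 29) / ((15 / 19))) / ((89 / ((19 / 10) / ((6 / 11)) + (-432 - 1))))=-25951397 / 2322900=-11.17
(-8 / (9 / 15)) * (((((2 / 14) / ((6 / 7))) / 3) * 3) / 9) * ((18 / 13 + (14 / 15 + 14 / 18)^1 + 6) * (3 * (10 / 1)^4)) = -212840000 / 3159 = -67375.75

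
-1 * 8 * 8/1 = -64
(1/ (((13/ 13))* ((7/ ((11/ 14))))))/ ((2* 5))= 11/ 980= 0.01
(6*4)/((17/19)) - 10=286/17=16.82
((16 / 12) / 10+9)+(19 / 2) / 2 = 833 / 60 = 13.88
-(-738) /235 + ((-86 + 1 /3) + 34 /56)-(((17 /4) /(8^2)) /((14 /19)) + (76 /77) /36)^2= -81.93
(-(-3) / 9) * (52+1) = 53 / 3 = 17.67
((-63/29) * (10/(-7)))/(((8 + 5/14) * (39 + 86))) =28/9425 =0.00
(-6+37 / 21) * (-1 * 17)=1513 / 21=72.05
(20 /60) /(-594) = -1 /1782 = -0.00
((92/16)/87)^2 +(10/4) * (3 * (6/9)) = 606049/121104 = 5.00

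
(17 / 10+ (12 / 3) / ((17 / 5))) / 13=489 / 2210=0.22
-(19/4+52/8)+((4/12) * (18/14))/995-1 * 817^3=-15193131285593/27860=-545338524.25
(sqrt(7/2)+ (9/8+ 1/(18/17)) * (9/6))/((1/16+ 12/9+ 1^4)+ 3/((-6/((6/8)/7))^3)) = 263424 * sqrt(14)/1262231+ 1635424/1262231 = 2.08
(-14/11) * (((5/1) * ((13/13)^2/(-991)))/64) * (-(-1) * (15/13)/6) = 0.00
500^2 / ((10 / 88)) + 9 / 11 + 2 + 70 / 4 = 48400447 / 22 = 2200020.32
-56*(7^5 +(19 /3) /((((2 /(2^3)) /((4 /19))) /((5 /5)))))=-2824472 /3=-941490.67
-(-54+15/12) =211/4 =52.75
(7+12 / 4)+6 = 16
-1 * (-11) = 11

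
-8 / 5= -1.60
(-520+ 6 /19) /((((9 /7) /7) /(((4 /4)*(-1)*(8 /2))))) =1935304 /171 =11317.57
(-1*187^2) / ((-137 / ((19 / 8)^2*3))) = 4319.28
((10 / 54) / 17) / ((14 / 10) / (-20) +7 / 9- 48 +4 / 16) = -250 / 1079619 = -0.00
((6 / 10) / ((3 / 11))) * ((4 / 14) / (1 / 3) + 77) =1199 / 7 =171.29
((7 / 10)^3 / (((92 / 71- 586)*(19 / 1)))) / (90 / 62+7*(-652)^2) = -754943 / 72761780715558000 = -0.00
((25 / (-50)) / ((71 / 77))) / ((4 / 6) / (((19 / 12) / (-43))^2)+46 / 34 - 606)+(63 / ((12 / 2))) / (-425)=-416327408 / 20915831425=-0.02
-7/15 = -0.47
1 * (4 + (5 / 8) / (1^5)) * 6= 111 / 4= 27.75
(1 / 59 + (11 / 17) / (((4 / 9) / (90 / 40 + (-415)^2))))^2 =16191913986334543081 / 257538304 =62871866960.55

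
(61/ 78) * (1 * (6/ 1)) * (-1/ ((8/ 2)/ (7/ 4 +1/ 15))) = -6649/ 3120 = -2.13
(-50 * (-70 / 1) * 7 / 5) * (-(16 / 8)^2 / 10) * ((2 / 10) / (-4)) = 98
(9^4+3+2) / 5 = 6566 / 5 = 1313.20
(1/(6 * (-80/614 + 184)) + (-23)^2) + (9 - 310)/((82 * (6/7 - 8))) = 529.51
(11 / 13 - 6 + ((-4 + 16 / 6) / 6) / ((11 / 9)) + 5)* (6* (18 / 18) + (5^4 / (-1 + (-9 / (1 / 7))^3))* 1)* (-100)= 10224975 / 50791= 201.31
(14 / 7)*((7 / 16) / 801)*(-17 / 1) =-119 / 6408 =-0.02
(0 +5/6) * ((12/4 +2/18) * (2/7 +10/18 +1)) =1160/243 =4.77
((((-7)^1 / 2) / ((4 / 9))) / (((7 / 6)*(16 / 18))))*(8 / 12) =-81 / 16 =-5.06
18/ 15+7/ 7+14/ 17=3.02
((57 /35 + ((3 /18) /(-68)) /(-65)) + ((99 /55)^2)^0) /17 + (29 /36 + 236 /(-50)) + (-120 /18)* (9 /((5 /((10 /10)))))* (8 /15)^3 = -1320798461 /236691000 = -5.58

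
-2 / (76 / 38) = -1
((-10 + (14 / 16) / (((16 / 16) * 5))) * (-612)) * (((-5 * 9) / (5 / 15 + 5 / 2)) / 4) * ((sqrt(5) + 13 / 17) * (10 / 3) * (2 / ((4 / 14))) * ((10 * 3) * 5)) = -250749539.99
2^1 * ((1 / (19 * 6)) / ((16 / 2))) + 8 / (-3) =-405 / 152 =-2.66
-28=-28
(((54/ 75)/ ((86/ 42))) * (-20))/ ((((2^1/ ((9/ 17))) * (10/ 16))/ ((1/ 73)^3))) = -54432/ 7109285675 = -0.00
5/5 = 1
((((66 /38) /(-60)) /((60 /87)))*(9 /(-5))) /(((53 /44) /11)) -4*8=-15764609 /503500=-31.31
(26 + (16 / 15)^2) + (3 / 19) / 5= 116149 / 4275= 27.17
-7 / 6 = -1.17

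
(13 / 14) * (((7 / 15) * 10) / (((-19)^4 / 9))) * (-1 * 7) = -273 / 130321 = -0.00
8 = 8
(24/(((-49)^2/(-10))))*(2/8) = -60/2401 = -0.02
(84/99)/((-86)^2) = 7/61017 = 0.00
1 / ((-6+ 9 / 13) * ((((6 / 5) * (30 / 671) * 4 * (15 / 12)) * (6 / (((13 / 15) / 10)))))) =-113399 / 11178000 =-0.01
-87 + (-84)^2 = 6969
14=14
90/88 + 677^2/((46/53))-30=534382289/1012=528045.74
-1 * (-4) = 4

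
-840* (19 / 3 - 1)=-4480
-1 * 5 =-5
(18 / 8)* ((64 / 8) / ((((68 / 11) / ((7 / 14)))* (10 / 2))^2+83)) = 726 / 157481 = 0.00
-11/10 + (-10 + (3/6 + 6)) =-23/5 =-4.60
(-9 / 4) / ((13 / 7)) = -63 / 52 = -1.21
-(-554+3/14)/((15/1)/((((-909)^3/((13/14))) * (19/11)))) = -36880243505901/715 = -51580760148.11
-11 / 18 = -0.61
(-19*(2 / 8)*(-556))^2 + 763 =6975644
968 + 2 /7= 6778 /7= 968.29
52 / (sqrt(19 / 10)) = 37.72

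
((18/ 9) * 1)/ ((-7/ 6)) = -1.71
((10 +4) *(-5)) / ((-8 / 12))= 105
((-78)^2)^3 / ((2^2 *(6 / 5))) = 46916583480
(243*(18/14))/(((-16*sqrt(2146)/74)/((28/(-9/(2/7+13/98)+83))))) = -89667*sqrt(2146)/292436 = -14.20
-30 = -30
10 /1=10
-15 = -15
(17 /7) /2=17 /14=1.21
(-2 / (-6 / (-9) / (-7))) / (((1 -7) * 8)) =-7 / 16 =-0.44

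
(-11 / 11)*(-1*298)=298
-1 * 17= -17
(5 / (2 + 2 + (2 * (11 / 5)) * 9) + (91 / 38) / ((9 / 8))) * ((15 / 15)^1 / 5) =83627 / 186390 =0.45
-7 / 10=-0.70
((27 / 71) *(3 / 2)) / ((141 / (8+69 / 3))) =837 / 6674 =0.13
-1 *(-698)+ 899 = 1597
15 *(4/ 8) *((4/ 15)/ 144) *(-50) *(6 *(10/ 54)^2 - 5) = 29125/ 8748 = 3.33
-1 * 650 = -650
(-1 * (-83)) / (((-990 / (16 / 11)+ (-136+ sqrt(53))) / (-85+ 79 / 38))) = 8369056 * sqrt(53) / 810857243+ 6834380356 / 810857243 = 8.50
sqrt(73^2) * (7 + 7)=1022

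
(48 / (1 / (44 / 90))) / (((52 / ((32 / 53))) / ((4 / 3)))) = 11264 / 31005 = 0.36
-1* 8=-8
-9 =-9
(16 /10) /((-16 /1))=-1 /10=-0.10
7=7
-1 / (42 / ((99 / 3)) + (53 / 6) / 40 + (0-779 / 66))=2640 / 27217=0.10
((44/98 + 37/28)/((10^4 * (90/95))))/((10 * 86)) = 6593/30340800000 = 0.00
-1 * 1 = -1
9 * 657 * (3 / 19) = 17739 / 19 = 933.63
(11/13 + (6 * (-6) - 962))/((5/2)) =-25926/65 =-398.86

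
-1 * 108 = -108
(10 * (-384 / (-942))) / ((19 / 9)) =5760 / 2983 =1.93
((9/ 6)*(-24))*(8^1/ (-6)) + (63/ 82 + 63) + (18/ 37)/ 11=3731631/ 33374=111.81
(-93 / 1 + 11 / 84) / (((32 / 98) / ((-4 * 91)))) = 4969237 / 48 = 103525.77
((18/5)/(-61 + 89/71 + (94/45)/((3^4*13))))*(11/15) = -22204611/502501240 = -0.04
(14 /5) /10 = 7 /25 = 0.28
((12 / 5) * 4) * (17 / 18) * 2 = 18.13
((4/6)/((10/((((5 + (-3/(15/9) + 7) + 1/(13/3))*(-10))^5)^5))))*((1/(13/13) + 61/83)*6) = -583290262091539765857805928879918928800894960937736362895781969746538001007116288/2928410156169728916402756972595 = -199183253364503291286452200000000000000000000000000.00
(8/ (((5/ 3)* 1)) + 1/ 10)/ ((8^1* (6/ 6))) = 49/ 80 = 0.61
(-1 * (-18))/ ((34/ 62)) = 558/ 17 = 32.82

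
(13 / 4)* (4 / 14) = 13 / 14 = 0.93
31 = 31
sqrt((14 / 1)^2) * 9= 126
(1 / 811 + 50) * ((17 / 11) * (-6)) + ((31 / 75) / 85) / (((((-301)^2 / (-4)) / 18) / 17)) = -46843011312474 / 101031440125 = -463.65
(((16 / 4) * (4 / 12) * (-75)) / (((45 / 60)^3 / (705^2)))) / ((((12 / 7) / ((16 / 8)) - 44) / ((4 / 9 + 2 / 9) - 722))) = -2676954560000 / 1359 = -1969797321.56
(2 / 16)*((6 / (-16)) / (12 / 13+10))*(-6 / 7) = 117 / 31808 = 0.00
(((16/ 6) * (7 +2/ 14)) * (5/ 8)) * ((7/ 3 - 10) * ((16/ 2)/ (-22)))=23000/ 693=33.19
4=4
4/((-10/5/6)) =-12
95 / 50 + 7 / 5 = 33 / 10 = 3.30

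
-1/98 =-0.01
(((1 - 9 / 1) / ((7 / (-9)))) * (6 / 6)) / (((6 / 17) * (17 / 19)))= 228 / 7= 32.57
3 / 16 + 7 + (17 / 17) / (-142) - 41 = -38419 / 1136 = -33.82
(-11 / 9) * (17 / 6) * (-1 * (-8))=-748 / 27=-27.70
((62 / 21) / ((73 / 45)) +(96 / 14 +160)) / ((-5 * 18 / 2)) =-86194 / 22995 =-3.75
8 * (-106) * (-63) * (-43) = -2297232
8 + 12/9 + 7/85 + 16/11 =30491/2805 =10.87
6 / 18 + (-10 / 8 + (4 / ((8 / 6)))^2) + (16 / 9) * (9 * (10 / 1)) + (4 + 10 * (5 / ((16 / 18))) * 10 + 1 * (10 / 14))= 61765 / 84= 735.30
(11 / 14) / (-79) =-11 / 1106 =-0.01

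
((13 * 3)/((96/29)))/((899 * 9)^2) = 13/72236448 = 0.00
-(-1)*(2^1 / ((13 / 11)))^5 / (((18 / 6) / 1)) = 5153632 / 1113879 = 4.63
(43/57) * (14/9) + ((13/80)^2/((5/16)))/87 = 34944899/29754000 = 1.17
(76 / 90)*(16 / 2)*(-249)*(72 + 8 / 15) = -27452416 / 225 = -122010.74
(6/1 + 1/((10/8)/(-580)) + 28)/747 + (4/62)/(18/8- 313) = -16575166/28784151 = -0.58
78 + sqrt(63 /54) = sqrt(42) /6 + 78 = 79.08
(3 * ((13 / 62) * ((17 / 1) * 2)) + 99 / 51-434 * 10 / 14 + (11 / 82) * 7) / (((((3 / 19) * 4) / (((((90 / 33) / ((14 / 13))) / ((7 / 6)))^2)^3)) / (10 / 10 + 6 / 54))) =-27861175536011405786250000 / 529818432046126072927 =-52586.27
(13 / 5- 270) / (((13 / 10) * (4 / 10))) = -6685 / 13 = -514.23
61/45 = 1.36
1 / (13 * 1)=1 / 13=0.08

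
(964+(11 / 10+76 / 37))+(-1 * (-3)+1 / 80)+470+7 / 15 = 12792823 / 8880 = 1440.63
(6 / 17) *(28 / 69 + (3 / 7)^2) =3986 / 19159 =0.21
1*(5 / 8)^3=125 / 512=0.24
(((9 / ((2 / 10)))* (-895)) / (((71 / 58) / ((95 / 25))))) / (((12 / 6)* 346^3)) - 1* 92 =-270571217857 / 2940943256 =-92.00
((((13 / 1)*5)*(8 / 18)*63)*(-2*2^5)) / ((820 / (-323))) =1881152 / 41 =45881.76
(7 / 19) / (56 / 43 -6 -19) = -301 / 19361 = -0.02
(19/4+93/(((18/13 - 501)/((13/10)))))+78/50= 6.07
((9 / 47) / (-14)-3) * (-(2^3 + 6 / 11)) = 1983 / 77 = 25.75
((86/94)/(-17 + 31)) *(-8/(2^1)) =-0.26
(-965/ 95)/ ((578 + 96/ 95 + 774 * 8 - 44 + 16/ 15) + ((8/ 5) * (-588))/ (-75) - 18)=-72375/ 47898676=-0.00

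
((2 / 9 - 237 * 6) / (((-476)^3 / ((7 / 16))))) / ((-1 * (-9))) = 457 / 713131776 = 0.00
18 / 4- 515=-1021 / 2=-510.50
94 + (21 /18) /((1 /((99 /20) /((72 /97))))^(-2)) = 94.03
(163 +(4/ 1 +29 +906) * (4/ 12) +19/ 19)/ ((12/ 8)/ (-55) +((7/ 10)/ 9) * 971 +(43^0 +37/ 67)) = 3163941/ 511054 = 6.19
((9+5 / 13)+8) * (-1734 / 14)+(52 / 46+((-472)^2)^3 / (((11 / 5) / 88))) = 925723335439024866580 / 2093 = 442294952431450007.92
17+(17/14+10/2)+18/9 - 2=325/14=23.21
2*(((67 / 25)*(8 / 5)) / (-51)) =-1072 / 6375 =-0.17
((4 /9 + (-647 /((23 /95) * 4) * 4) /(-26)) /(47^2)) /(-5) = -555577 /59444190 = -0.01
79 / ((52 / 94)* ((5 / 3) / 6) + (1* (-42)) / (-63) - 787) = -33417 / 332554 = -0.10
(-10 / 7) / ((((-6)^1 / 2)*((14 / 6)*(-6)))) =-5 / 147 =-0.03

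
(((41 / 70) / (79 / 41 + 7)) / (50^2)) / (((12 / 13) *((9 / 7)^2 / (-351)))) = -1988623 / 329400000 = -0.01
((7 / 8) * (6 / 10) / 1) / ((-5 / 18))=-189 / 100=-1.89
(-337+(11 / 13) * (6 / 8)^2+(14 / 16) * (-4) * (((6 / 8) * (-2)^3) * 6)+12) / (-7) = 5899 / 208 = 28.36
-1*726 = -726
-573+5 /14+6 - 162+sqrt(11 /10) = -10201 /14+sqrt(110) /10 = -727.59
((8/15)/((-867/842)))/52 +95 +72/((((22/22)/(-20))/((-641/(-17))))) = -9163573309/169065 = -54201.48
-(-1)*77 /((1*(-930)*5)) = -77 /4650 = -0.02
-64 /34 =-32 /17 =-1.88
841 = 841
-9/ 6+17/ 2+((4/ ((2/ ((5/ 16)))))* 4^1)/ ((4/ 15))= 131/ 8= 16.38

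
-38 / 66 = -19 / 33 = -0.58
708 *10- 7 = 7073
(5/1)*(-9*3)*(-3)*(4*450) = 729000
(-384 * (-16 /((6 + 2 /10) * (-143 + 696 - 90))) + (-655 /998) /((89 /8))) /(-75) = -265340212 /9561466245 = -0.03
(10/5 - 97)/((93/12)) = -380/31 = -12.26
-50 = -50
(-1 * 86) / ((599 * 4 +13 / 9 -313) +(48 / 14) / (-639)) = -192339 / 4661848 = -0.04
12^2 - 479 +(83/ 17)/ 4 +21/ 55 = -1246907/ 3740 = -333.40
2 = 2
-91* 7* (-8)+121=5217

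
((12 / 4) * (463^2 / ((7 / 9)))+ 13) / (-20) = -2894027 / 70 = -41343.24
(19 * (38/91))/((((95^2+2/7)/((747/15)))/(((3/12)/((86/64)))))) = 479408/58859905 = 0.01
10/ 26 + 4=4.38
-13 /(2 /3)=-39 /2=-19.50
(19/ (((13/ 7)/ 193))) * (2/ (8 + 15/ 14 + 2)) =718732/ 2015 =356.69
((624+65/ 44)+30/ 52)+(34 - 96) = 322639/ 572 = 564.05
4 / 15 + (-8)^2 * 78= 74884 / 15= 4992.27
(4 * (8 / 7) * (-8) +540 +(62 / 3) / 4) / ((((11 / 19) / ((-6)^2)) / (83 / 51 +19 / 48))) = 670073209 / 10472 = 63987.13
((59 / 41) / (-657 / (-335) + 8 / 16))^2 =1562620900 / 4570976881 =0.34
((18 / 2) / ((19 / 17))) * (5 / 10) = 153 / 38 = 4.03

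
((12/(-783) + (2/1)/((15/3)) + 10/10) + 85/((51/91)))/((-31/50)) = -1997320/8091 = -246.86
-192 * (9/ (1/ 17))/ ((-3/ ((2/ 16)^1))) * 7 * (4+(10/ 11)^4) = 587456352/ 14641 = 40124.06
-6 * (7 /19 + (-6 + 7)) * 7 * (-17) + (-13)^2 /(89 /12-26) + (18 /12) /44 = 360921831 /372856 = 967.99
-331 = -331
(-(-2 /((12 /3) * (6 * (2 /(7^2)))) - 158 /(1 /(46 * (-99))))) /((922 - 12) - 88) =-17268719 /19728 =-875.34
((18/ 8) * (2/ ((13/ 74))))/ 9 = 37/ 13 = 2.85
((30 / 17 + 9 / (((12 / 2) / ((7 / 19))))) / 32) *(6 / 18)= 0.02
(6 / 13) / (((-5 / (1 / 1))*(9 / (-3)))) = 2 / 65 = 0.03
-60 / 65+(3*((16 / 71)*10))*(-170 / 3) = -354452 / 923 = -384.02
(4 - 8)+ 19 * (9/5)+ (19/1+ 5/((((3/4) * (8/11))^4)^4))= 1149437239626538201/14105549537280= 81488.30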